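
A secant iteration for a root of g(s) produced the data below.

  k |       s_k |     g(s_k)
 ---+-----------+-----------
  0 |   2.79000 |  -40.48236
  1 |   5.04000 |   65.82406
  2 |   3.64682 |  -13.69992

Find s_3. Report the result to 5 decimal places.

3.88683

s_3 = 3.64682 − (-13.69992)·(3.64682 − 5.04000) / (-13.69992 − 65.82406)
   = 3.64682 − (19.0864545)/(-79.5239800) = 3.8868288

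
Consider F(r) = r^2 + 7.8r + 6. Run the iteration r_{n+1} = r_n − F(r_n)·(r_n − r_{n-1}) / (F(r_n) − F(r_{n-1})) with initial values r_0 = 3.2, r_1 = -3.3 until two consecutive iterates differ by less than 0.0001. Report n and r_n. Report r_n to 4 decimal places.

F(3.2) = 41.200000, F(-3.3) = -8.850000
r_2 = -3.300000 − (-8.850000)·(-6.500000)/(-50.050000) = -2.150649;  |Δ| = 1.149351
F(-2.150649) = -6.149772
r_3 = -2.150649 − (-6.149772)·(1.149351)/(2.700228) = 0.466998;  |Δ| = 2.617648
F(0.466998) = 9.860675
r_4 = 0.466998 − 9.860675·(2.617648)/(16.010447) = -1.145185;  |Δ| = 1.612183
F(-1.145185) = -1.620993
r_5 = -1.145185 − (-1.620993)·(-1.612183)/(-11.481668) = -0.917575;  |Δ| = 0.227610
F(-0.917575) = -0.315142
r_6 = -0.917575 − (-0.315142)·(0.227610)/(1.305851) = -0.862646;  |Δ| = 0.054929
F(-0.862646) = 0.015520
r_7 = -0.862646 − 0.015520·(0.054929)/(0.330662) = -0.865224;  |Δ| = 0.002578
F(-0.865224) = -0.000135
r_8 = -0.865224 − (-0.000135)·(-0.002578)/(-0.015655) = -0.865202;  |Δ| = 0.000022
|r_8 − r_7| = 0.000022 < 0.0001

n = 8, r_n = -0.8652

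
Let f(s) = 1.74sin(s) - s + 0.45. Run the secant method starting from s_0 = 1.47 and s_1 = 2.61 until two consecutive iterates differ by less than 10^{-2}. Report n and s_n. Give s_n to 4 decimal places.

n = 5, s_n = 2.0185

f(1.47) = 0.711168, f(2.61) = -1.277982
s_2 = 2.610000 − (-1.277982)·(1.140000)/(-1.989150) = 1.877577;  |Δ| = 0.732423
f(1.877577) = 0.231184
s_3 = 1.877577 − 0.231184·(-0.732423)/(1.509166) = 1.989774;  |Δ| = 0.112197
f(1.989774) = 0.049725
s_4 = 1.989774 − 0.049725·(0.112197)/(-0.181459) = 2.020519;  |Δ| = 0.030745
f(2.020519) = -0.003532
s_5 = 2.020519 − (-0.003532)·(0.030745)/(-0.053257) = 2.018480;  |Δ| = 0.002039
|s_5 − s_4| = 0.002039 < 10^{-2}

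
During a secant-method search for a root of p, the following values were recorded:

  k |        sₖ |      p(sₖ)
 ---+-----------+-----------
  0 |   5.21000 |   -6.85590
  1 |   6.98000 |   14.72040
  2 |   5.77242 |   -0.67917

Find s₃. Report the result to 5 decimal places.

s₃ = 5.77242 − (-0.67917)·(5.77242 − 6.98000) / (-0.67917 − 14.72040)
   = 5.77242 − (0.8201521)/(-15.3995700) = 5.8256781

5.82568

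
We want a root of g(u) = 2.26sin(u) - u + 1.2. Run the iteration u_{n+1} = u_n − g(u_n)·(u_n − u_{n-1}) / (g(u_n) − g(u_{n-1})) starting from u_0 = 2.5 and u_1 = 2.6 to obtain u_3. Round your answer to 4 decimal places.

g(2.5) = 0.052547, g(2.6) = -0.234967
u_2 = 2.600000 − (-0.234967)·(2.600000 − 2.500000) / (-0.234967 − 0.052547) = 2.600000 − (-0.023497)/(-0.287514) = 2.518276
g(2.518276) = 0.000956
u_3 = 2.518276 − 0.000956·(2.518276 − 2.600000) / (0.000956 − (-0.234967)) = 2.518276 − (-0.000078)/(0.235923) = 2.518607

2.5186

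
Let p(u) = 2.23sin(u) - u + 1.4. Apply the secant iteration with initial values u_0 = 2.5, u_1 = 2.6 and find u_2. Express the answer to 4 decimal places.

2.5823

p(2.5) = 0.234593, p(2.6) = -0.050432
u_2 = 2.600000 − (-0.050432)·(2.600000 − 2.500000) / (-0.050432 − 0.234593) = 2.600000 − (-0.005043)/(-0.285025) = 2.582306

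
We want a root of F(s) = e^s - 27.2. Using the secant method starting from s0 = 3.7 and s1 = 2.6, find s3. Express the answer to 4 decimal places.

F(3.7) = 13.247304, F(2.6) = -13.736262
s2 = 2.600000 − (-13.736262)·(2.600000 − 3.700000) / (-13.736262 − 13.247304) = 2.600000 − (15.109888)/(-26.983566) = 3.159966
F(3.159966) = -3.630198
s3 = 3.159966 − (-3.630198)·(3.159966 − 2.600000) / (-3.630198 − (-13.736262)) = 3.159966 − (-2.032789)/(10.106064) = 3.361112

3.3611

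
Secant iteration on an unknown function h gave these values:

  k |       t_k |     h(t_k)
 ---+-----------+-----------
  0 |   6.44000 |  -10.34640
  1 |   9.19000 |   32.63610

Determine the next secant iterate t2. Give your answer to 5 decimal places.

t2 = 9.19000 − 32.63610·(9.19000 − 6.44000) / (32.63610 − (-10.34640))
   = 9.19000 − (89.7492750)/(42.9825000) = 7.1019578

7.10196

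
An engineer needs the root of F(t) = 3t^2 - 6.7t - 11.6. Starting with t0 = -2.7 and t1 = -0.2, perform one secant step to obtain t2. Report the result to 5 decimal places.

-0.85844

F(-2.7) = 28.3600000, F(-0.2) = -10.1400000
t2 = -0.2000000 − (-10.1400000)·(-0.2000000 − (-2.7000000)) / (-10.1400000 − 28.3600000) = -0.2000000 − (-25.3500000)/(-38.5000000) = -0.8584416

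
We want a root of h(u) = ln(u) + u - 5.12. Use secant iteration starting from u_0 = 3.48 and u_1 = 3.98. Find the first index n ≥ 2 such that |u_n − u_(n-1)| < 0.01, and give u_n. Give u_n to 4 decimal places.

h(3.48) = -0.392968, h(3.98) = 0.241282
u_2 = 3.980000 − 0.241282·(0.500000)/(0.634250) = 3.789790;  |Δ| = 0.190210
h(3.789790) = 0.002100
u_3 = 3.789790 − 0.002100·(-0.190210)/(-0.239182) = 3.788119;  |Δ| = 0.001670
|u_3 − u_2| = 0.001670 < 0.01

n = 3, u_n = 3.7881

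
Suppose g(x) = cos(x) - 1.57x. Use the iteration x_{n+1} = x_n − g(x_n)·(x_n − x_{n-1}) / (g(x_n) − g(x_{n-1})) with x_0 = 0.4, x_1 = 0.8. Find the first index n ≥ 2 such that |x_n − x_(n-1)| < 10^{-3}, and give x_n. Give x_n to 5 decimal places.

g(0.4) = 0.2930610, g(0.8) = -0.5592933
x_2 = 0.8000000 − (-0.5592933)·(0.4000000)/(-0.8523543) = 0.5375301;  |Δ| = 0.2624699
g(0.5375301) = 0.0150536
x_3 = 0.5375301 − 0.0150536·(-0.2624699)/(0.5743469) = 0.5444095;  |Δ| = 0.0068793
g(0.5444095) = 0.0007104
x_4 = 0.5444095 − 0.0007104·(0.0068793)/(-0.0143432) = 0.5447502;  |Δ| = 0.0003407
|x_4 − x_3| = 0.0003407 < 10^{-3}

n = 4, x_n = 0.54475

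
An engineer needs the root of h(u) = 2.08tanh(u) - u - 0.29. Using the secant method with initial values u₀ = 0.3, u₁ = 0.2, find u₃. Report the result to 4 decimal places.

0.2826

h(0.3) = 0.015930, h(0.2) = -0.079459
u₂ = 0.200000 − (-0.079459)·(0.200000 − 0.300000) / (-0.079459 − 0.015930) = 0.200000 − (0.007946)/(-0.095390) = 0.283300
h(0.283300) = 0.000689
u₃ = 0.283300 − 0.000689·(0.283300 − 0.200000) / (0.000689 − (-0.079459)) = 0.283300 − (0.000057)/(0.080149) = 0.282583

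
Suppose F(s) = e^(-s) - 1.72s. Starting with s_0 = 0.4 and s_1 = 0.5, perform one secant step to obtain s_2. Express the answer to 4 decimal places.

F(0.4) = -0.017680, F(0.5) = -0.253469
s_2 = 0.500000 − (-0.253469)·(0.500000 − 0.400000) / (-0.253469 − (-0.017680)) = 0.500000 − (-0.025347)/(-0.235789) = 0.392502

0.3925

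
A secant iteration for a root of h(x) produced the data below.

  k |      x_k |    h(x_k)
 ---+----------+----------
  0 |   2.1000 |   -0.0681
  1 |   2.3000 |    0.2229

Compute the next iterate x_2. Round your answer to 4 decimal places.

x_2 = 2.3000 − 0.2229·(2.3000 − 2.1000) / (0.2229 − (-0.0681))
   = 2.3000 − (0.044580)/(0.291000) = 2.146804

2.1468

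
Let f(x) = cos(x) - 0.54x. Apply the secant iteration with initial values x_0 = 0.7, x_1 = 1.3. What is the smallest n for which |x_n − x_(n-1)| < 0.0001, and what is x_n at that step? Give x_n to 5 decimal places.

n = 5, x_n = 1.00022

f(0.7) = 0.3868422, f(1.3) = -0.4345012
x_2 = 1.3000000 − (-0.4345012)·(0.6000000)/(-0.8213434) = 0.9825923;  |Δ| = 0.3174077
f(0.9825923) = 0.0242679
x_3 = 0.9825923 − 0.0242679·(-0.3174077)/(0.4587691) = 0.9993825;  |Δ| = 0.0167902
f(0.9993825) = 0.0011552
x_4 = 0.9993825 − 0.0011552·(0.0167902)/(-0.0231127) = 1.0002217;  |Δ| = 0.0008392
f(1.0002217) = -0.0000040
x_5 = 1.0002217 − (-0.0000040)·(0.0008392)/(-0.0011593) = 1.0002188;  |Δ| = 0.0000029
|x_5 − x_4| = 0.0000029 < 0.0001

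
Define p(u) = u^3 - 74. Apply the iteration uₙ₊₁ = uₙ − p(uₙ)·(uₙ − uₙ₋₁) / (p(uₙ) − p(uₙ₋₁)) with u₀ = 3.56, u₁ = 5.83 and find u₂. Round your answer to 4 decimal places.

3.9884

p(3.56) = -28.881984, p(5.83) = 124.155287
u₂ = 5.830000 − 124.155287·(5.830000 − 3.560000) / (124.155287 − (-28.881984)) = 5.830000 − (281.832501)/(153.037271) = 3.988406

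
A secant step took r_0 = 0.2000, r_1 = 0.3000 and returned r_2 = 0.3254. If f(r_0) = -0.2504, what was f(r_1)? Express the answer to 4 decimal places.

-0.0507

The secant line through (0.2000, -0.2504) and (0.3000, f(r_1)) crosses zero at r_2 = 0.3254.
So (0.2000, -0.2504), (0.3000, f(r_1)), (0.3254, 0) are collinear:
f(r_1) = -0.2504 · (0.3000 − 0.3254) / (0.2000 − 0.3254) = -0.2504 · (-0.025400)/(-0.125400) = -0.050719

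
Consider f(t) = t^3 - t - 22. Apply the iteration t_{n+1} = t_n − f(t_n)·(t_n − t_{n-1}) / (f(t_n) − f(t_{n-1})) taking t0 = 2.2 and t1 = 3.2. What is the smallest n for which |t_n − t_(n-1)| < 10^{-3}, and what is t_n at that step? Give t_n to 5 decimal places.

n = 5, t_n = 2.92093

f(2.2) = -13.5520000, f(3.2) = 7.5680000
t2 = 3.2000000 − 7.5680000·(1.0000000)/(21.1200000) = 2.8416667;  |Δ| = 0.3583333
f(2.8416667) = -1.8950110
t3 = 2.8416667 − (-1.8950110)·(-0.3583333)/(-9.4630110) = 2.9134245;  |Δ| = 0.0717579
f(2.9134245) = -0.1841529
t4 = 2.9134245 − (-0.1841529)·(0.0717579)/(1.7108581) = 2.9211484;  |Δ| = 0.0077239
f(2.9211484) = 0.0053264
t5 = 2.9211484 − 0.0053264·(0.0077239)/(0.1894793) = 2.9209313;  |Δ| = 0.0002171
|t5 − t4| = 0.0002171 < 10^{-3}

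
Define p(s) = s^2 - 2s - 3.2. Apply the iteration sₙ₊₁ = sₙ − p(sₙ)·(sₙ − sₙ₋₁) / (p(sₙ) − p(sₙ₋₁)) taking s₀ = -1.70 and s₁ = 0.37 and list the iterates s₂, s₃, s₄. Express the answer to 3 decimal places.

-0.772, -1.213, -1.038

p(-1.70) = 3.09000, p(0.37) = -3.80310
s₂ = 0.37000 − (-3.80310)·(0.37000 − (-1.70000)) / (-3.80310 − 3.09000) = 0.37000 − (-7.87242)/(-6.89310) = -0.77207
p(-0.77207) = -1.05976
s₃ = -0.77207 − (-1.05976)·(-0.77207 − 0.37000) / (-1.05976 − (-3.80310)) = -0.77207 − (1.21032)/(2.74334) = -1.21326
p(-1.21326) = 0.69851
s₄ = -1.21326 − 0.69851·(-1.21326 − (-0.77207)) / (0.69851 − (-1.05976)) = -1.21326 − (-0.30817)/(1.75827) = -1.03799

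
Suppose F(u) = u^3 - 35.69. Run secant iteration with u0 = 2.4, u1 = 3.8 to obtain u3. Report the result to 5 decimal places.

3.27142

F(2.4) = -21.8660000, F(3.8) = 19.1820000
u2 = 3.8000000 − 19.1820000·(3.8000000 − 2.4000000) / (19.1820000 − (-21.8660000)) = 3.8000000 − (26.8548000)/(41.0480000) = 3.1457708
F(3.1457708) = -4.5598486
u3 = 3.1457708 − (-4.5598486)·(3.1457708 − 3.8000000) / (-4.5598486 − 19.1820000) = 3.1457708 − (2.9831861)/(-23.7418486) = 3.2714218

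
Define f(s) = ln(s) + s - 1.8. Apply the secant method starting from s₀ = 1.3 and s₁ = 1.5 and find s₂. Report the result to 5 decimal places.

f(1.3) = -0.2376357, f(1.5) = 0.1054651
s₂ = 1.5000000 − 0.1054651·(1.5000000 − 1.3000000) / (0.1054651 − (-0.2376357)) = 1.5000000 − (0.0210930)/(0.3431008) = 1.4385224

1.43852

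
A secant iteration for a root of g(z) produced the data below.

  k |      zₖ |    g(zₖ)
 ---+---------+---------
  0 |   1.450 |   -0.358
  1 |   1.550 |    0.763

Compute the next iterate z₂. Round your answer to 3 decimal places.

z₂ = 1.550 − 0.763·(1.550 − 1.450) / (0.763 − (-0.358))
   = 1.550 − (0.07630)/(1.12100) = 1.48194

1.482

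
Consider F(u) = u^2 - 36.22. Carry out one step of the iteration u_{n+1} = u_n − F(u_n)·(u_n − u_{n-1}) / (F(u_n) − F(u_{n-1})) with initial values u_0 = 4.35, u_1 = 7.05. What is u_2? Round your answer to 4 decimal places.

F(4.35) = -17.297500, F(7.05) = 13.482500
u_2 = 7.050000 − 13.482500·(7.050000 − 4.350000) / (13.482500 − (-17.297500)) = 7.050000 − (36.402750)/(30.780000) = 5.867325

5.8673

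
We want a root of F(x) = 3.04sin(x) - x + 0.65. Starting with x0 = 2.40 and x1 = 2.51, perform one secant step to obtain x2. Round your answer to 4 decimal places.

F(2.40) = 0.303408, F(2.51) = -0.065090
x2 = 2.510000 − (-0.065090)·(2.510000 − 2.400000) / (-0.065090 − 0.303408) = 2.510000 − (-0.007160)/(-0.368498) = 2.490570

2.4906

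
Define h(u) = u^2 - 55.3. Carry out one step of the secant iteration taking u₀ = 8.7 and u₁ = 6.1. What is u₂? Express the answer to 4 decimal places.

7.3223

h(8.7) = 20.390000, h(6.1) = -18.090000
u₂ = 6.100000 − (-18.090000)·(6.100000 − 8.700000) / (-18.090000 − 20.390000) = 6.100000 − (47.034000)/(-38.480000) = 7.322297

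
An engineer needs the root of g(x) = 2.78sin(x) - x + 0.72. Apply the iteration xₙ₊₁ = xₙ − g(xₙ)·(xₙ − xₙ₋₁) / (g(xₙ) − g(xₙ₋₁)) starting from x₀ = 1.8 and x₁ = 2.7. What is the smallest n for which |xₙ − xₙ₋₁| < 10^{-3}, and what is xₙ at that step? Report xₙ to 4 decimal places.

n = 5, xₙ = 2.4636

g(1.8) = 1.627296, g(2.7) = -0.791884
x₂ = 2.700000 − (-0.791884)·(0.900000)/(-2.419180) = 2.405398;  |Δ| = 0.294602
g(2.405398) = 0.181297
x₃ = 2.405398 − 0.181297·(-0.294602)/(0.973181) = 2.460280;  |Δ| = 0.054882
g(2.460280) = 0.010600
x₄ = 2.460280 − 0.010600·(0.054882)/(-0.170697) = 2.463688;  |Δ| = 0.003408
g(2.463688) = -0.000178
x₅ = 2.463688 − (-0.000178)·(0.003408)/(-0.010777) = 2.463632;  |Δ| = 0.000056
|x₅ − x₄| = 0.000056 < 10^{-3}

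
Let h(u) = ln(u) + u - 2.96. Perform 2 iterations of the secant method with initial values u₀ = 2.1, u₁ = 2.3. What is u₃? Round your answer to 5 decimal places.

2.18046

h(2.1) = -0.1180627, h(2.3) = 0.1729091
u₂ = 2.3000000 − 0.1729091·(2.3000000 − 2.1000000) / (0.1729091 − (-0.1180627)) = 2.3000000 − (0.0345818)/(0.2909718) = 2.1811506
h(2.1811506) = 0.0010031
u₃ = 2.1811506 − 0.0010031·(2.1811506 − 2.3000000) / (0.0010031 − 0.1729091) = 2.1811506 − (-0.0001192)/(-0.1719060) = 2.1804571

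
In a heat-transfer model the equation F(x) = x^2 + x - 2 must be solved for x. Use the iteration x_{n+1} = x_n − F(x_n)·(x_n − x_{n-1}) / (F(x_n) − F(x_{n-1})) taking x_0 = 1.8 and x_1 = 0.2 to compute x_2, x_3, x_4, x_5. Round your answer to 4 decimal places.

0.7867, 1.0859, 0.9936, 0.9998

F(1.8) = 3.040000, F(0.2) = -1.760000
x_2 = 0.200000 − (-1.760000)·(0.200000 − 1.800000) / (-1.760000 − 3.040000) = 0.200000 − (2.816000)/(-4.800000) = 0.786667
F(0.786667) = -0.594489
x_3 = 0.786667 − (-0.594489)·(0.786667 − 0.200000) / (-0.594489 − (-1.760000)) = 0.786667 − (-0.348767)/(1.165511) = 1.085906
F(1.085906) = 0.265098
x_4 = 1.085906 − 0.265098·(1.085906 − 0.786667) / (0.265098 − (-0.594489)) = 1.085906 − (0.079328)/(0.859587) = 0.993620
F(0.993620) = -0.019099
x_5 = 0.993620 − (-0.019099)·(0.993620 − 1.085906) / (-0.019099 − 0.265098) = 0.993620 − (0.001763)/(-0.284197) = 0.999822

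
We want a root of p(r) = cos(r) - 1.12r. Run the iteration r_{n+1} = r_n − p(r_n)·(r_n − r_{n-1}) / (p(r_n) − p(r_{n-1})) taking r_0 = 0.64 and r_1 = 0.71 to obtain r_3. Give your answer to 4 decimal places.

p(0.64) = 0.085296, p(0.71) = -0.036838
r_2 = 0.710000 − (-0.036838)·(0.710000 − 0.640000) / (-0.036838 − 0.085296) = 0.710000 − (-0.002579)/(-0.122134) = 0.688887
p(0.688887) = 0.000401
r_3 = 0.688887 − 0.000401·(0.688887 − 0.710000) / (0.000401 − (-0.036838)) = 0.688887 − (-0.000008)/(0.037239) = 0.689114

0.6891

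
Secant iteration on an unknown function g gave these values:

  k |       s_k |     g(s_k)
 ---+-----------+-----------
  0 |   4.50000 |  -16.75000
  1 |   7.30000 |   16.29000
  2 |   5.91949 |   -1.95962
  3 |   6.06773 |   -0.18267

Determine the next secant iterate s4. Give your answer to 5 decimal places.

6.08297

s4 = 6.06773 − (-0.18267)·(6.06773 − 5.91949) / (-0.18267 − (-1.95962))
   = 6.06773 − (-0.0270790)/(1.7769500) = 6.0829690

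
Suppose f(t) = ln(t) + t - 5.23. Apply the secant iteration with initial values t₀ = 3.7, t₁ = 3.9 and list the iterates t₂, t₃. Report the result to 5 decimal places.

f(3.7) = -0.2216672, f(3.9) = 0.0309766
t₂ = 3.9000000 − 0.0309766·(3.9000000 − 3.7000000) / (0.0309766 − (-0.2216672)) = 3.9000000 − (0.0061953)/(0.2526437) = 3.8754781
f(3.8754781) = 0.0001471
t₃ = 3.8754781 − 0.0001471·(3.8754781 − 3.9000000) / (0.0001471 − 0.0309766) = 3.8754781 − (-0.0000036)/(-0.0308294) = 3.8753611

3.87548, 3.87536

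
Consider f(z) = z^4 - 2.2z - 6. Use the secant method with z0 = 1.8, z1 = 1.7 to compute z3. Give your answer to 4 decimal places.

1.7741

f(1.8) = 0.537600, f(1.7) = -1.387900
z2 = 1.700000 − (-1.387900)·(1.700000 − 1.800000) / (-1.387900 − 0.537600) = 1.700000 − (0.138790)/(-1.925500) = 1.772080
f(1.772080) = -0.037296
z3 = 1.772080 − (-0.037296)·(1.772080 − 1.700000) / (-0.037296 − (-1.387900)) = 1.772080 − (-0.002688)/(1.350604) = 1.774070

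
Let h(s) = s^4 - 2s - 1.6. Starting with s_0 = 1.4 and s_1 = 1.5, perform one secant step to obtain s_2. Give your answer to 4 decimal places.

h(1.4) = -0.558400, h(1.5) = 0.462500
s_2 = 1.500000 − 0.462500·(1.500000 − 1.400000) / (0.462500 − (-0.558400)) = 1.500000 − (0.046250)/(1.020900) = 1.454697

1.4547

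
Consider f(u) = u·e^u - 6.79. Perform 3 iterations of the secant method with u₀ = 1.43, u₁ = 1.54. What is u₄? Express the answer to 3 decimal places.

1.506

f(1.43) = -0.81446, f(1.54) = 0.39347
u₂ = 1.54000 − 0.39347·(1.54000 − 1.43000) / (0.39347 − (-0.81446)) = 1.54000 − (0.04328)/(1.20793) = 1.50417
f(1.50417) = -0.02062
u₃ = 1.50417 − (-0.02062)·(1.50417 − 1.54000) / (-0.02062 − 0.39347) = 1.50417 − (0.00074)/(-0.41409) = 1.50595
f(1.50595) = -0.00049
u₄ = 1.50595 − (-0.00049)·(1.50595 − 1.50417) / (-0.00049 − (-0.02062)) = 1.50595 − (0.00000)/(0.02014) = 1.50600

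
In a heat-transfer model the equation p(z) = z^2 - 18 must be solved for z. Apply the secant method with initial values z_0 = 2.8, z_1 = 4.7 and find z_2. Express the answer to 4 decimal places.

p(2.8) = -10.160000, p(4.7) = 4.090000
z_2 = 4.700000 − 4.090000·(4.700000 − 2.800000) / (4.090000 − (-10.160000)) = 4.700000 − (7.771000)/(14.250000) = 4.154667

4.1547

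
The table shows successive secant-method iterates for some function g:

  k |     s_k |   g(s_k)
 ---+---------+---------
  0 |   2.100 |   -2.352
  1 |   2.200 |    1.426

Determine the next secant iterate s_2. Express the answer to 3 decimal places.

2.162

s_2 = 2.200 − 1.426·(2.200 − 2.100) / (1.426 − (-2.352))
   = 2.200 − (0.14260)/(3.77800) = 2.16226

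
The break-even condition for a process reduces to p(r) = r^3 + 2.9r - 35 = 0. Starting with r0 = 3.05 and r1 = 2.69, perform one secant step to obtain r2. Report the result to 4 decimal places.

2.9698

p(3.05) = 2.217625, p(2.69) = -7.733891
r2 = 2.690000 − (-7.733891)·(2.690000 − 3.050000) / (-7.733891 − 2.217625) = 2.690000 − (2.784201)/(-9.951516) = 2.969777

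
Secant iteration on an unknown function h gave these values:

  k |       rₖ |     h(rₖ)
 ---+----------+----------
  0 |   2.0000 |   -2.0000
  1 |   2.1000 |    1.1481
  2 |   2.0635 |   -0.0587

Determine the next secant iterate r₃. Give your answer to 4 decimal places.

2.0653

r₃ = 2.0635 − (-0.0587)·(2.0635 − 2.1000) / (-0.0587 − 1.1481)
   = 2.0635 − (0.002143)/(-1.206800) = 2.065275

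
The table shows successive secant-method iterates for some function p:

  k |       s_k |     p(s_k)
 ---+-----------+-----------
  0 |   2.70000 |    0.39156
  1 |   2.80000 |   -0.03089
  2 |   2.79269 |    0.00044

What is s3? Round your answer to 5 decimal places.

2.79279

s3 = 2.79269 − 0.00044·(2.79269 − 2.80000) / (0.00044 − (-0.03089))
   = 2.79269 − (-0.0000032)/(0.0313300) = 2.7927927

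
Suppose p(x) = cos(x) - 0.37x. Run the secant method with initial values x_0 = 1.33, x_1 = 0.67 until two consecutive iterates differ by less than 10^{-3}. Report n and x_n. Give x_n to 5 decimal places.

p(1.33) = -0.2536239, p(0.67) = 0.5359217
x_2 = 0.6700000 − 0.5359217·(-0.6600000)/(0.7895456) = 1.1179897;  |Δ| = 0.4479897
p(1.1179897) = 0.0238349
x_3 = 1.1179897 − 0.0238349·(0.4479897)/(-0.5120868) = 1.1388412;  |Δ| = 0.0208515
p(1.1388412) = -0.0027241
x_4 = 1.1388412 − (-0.0027241)·(0.0208515)/(-0.0265589) = 1.1367025;  |Δ| = 0.0021387
p(1.1367025) = 0.0000085
x_5 = 1.1367025 − 0.0000085·(-0.0021387)/(0.0027326) = 1.1367092;  |Δ| = 0.0000067
|x_5 − x_4| = 0.0000067 < 10^{-3}

n = 5, x_n = 1.13671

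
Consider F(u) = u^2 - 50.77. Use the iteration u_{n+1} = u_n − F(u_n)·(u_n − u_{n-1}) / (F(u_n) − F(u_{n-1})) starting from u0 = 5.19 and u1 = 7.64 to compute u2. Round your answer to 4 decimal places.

F(5.19) = -23.833900, F(7.64) = 7.599600
u2 = 7.640000 − 7.599600·(7.640000 − 5.190000) / (7.599600 − (-23.833900)) = 7.640000 − (18.619020)/(31.433500) = 7.047670

7.0477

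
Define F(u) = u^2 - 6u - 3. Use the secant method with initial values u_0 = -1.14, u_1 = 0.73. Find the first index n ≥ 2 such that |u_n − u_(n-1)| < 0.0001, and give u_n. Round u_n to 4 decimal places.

n = 6, u_n = -0.4641

F(-1.14) = 5.139600, F(0.73) = -6.847100
u_2 = 0.730000 − (-6.847100)·(1.870000)/(-11.986700) = -0.338190;  |Δ| = 1.068190
F(-0.338190) = -0.856485
u_3 = -0.338190 − (-0.856485)·(-1.068190)/(5.990615) = -0.490911;  |Δ| = 0.152720
F(-0.490911) = 0.186458
u_4 = -0.490911 − 0.186458·(-0.152720)/(1.042943) = -0.463607;  |Δ| = 0.027303
F(-0.463607) = -0.003424
u_5 = -0.463607 − (-0.003424)·(0.027303)/(-0.189882) = -0.464100;  |Δ| = 0.000492
F(-0.464100) = -0.000013
u_6 = -0.464100 − (-0.000013)·(-0.000492)/(0.003411) = -0.464102;  |Δ| = 0.000002
|u_6 − u_5| = 0.000002 < 0.0001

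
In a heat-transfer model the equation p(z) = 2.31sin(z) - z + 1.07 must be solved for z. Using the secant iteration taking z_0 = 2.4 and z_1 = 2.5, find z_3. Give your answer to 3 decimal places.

p(2.4) = 0.23032, p(2.5) = -0.04753
z_2 = 2.50000 − (-0.04753)·(2.50000 − 2.40000) / (-0.04753 − 0.23032) = 2.50000 − (-0.00475)/(-0.27785) = 2.48289
p(2.48289) = 0.00103
z_3 = 2.48289 − 0.00103·(2.48289 − 2.50000) / (0.00103 − (-0.04753)) = 2.48289 − (-0.00002)/(0.04856) = 2.48326

2.483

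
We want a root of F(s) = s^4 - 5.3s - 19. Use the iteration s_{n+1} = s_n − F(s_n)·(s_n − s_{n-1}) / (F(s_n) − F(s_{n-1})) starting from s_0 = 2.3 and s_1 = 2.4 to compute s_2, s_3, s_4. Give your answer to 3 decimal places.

F(2.3) = -3.20590, F(2.4) = 1.45760
s_2 = 2.40000 − 1.45760·(2.40000 − 2.30000) / (1.45760 − (-3.20590)) = 2.40000 − (0.14576)/(4.66350) = 2.36874
F(2.36874) = -0.07158
s_3 = 2.36874 − (-0.07158)·(2.36874 − 2.40000) / (-0.07158 − 1.45760) = 2.36874 − (0.00224)/(-1.52918) = 2.37021
F(2.37021) = -0.00148
s_4 = 2.37021 − (-0.00148)·(2.37021 − 2.36874) / (-0.00148 − (-0.07158)) = 2.37021 − (0.00000)/(0.07010) = 2.37024

2.369, 2.370, 2.370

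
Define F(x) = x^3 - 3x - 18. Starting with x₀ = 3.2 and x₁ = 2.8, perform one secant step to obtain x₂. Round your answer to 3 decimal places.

2.985

F(3.2) = 5.16800, F(2.8) = -4.44800
x₂ = 2.80000 − (-4.44800)·(2.80000 − 3.20000) / (-4.44800 − 5.16800) = 2.80000 − (1.77920)/(-9.61600) = 2.98502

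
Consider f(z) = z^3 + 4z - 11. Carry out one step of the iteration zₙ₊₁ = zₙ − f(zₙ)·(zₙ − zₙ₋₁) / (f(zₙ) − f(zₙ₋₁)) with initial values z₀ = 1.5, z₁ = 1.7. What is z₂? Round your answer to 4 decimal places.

f(1.5) = -1.625000, f(1.7) = 0.713000
z₂ = 1.700000 − 0.713000·(1.700000 − 1.500000) / (0.713000 − (-1.625000)) = 1.700000 − (0.142600)/(2.338000) = 1.639008

1.6390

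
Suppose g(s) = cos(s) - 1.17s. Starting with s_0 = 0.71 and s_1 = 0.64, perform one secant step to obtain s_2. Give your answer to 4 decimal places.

g(0.71) = -0.072338, g(0.64) = 0.053296
s_2 = 0.640000 − 0.053296·(0.640000 − 0.710000) / (0.053296 − (-0.072338)) = 0.640000 − (-0.003731)/(0.125634) = 0.669695

0.6697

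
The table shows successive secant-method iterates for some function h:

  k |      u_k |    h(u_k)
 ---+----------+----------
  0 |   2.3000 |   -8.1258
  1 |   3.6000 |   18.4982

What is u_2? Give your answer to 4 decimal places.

u_2 = 3.6000 − 18.4982·(3.6000 − 2.3000) / (18.4982 − (-8.1258))
   = 3.6000 − (24.047660)/(26.624000) = 2.696768

2.6968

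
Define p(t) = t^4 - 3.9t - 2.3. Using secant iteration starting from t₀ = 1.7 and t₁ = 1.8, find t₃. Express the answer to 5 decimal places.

p(1.7) = -0.5779000, p(1.8) = 1.1776000
t₂ = 1.8000000 − 1.1776000·(1.8000000 − 1.7000000) / (1.1776000 − (-0.5779000)) = 1.8000000 − (0.1177600)/(1.7555000) = 1.7329194
p(1.7329194) = -0.0403188
t₃ = 1.7329194 − (-0.0403188)·(1.7329194 − 1.8000000) / (-0.0403188 − 1.1776000) = 1.7329194 − (0.0027046)/(-1.2179188) = 1.7351401

1.73514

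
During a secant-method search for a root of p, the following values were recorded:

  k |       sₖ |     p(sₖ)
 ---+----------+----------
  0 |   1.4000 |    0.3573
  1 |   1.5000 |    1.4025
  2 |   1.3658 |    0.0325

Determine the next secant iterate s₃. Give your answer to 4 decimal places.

s₃ = 1.3658 − 0.0325·(1.3658 − 1.5000) / (0.0325 − 1.4025)
   = 1.3658 − (-0.004362)/(-1.370000) = 1.362616

1.3626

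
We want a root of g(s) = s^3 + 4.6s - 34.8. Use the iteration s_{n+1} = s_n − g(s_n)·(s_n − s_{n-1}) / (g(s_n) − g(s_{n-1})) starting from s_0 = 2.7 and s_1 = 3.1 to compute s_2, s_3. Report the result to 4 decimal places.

g(2.7) = -2.697000, g(3.1) = 9.251000
s_2 = 3.100000 − 9.251000·(3.100000 − 2.700000) / (9.251000 − (-2.697000)) = 3.100000 − (3.700400)/(11.948000) = 2.790291
g(2.790291) = -0.240219
s_3 = 2.790291 − (-0.240219)·(2.790291 − 3.100000) / (-0.240219 − 9.251000) = 2.790291 − (0.074398)/(-9.491219) = 2.798130

2.7903, 2.7981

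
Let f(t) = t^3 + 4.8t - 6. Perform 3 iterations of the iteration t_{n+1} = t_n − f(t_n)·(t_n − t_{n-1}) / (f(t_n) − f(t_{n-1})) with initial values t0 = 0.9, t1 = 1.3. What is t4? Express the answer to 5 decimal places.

1.02540

f(0.9) = -0.9510000, f(1.3) = 2.4370000
t2 = 1.3000000 − 2.4370000·(1.3000000 − 0.9000000) / (2.4370000 − (-0.9510000)) = 1.3000000 − (0.9748000)/(3.3880000) = 1.0122786
f(1.0122786) = -0.1037725
t3 = 1.0122786 − (-0.1037725)·(1.0122786 − 1.3000000) / (-0.1037725 − 2.4370000) = 1.0122786 − (0.0298576)/(-2.5407725) = 1.0240300
f(1.0240300) = -0.0108197
t4 = 1.0240300 − (-0.0108197)·(1.0240300 − 1.0122786) / (-0.0108197 − (-0.1037725)) = 1.0240300 − (-0.0001271)/(0.0929528) = 1.0253979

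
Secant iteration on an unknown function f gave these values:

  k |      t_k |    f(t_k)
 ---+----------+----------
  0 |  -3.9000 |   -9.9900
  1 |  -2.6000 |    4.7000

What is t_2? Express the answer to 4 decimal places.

t_2 = -2.6000 − 4.7000·(-2.6000 − (-3.9000)) / (4.7000 − (-9.9900))
   = -2.6000 − (6.110000)/(14.690000) = -3.015929

-3.0159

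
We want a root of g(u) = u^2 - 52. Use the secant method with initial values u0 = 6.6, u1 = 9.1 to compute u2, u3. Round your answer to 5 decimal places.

g(6.6) = -8.4400000, g(9.1) = 30.8100000
u2 = 9.1000000 − 30.8100000·(9.1000000 − 6.6000000) / (30.8100000 − (-8.4400000)) = 9.1000000 − (77.0250000)/(39.2500000) = 7.1375796
g(7.1375796) = -1.0549572
u3 = 7.1375796 − (-1.0549572)·(7.1375796 − 9.1000000) / (-1.0549572 − 30.8100000) = 7.1375796 − (2.0702695)/(-31.8649572) = 7.2025497

7.13758, 7.20255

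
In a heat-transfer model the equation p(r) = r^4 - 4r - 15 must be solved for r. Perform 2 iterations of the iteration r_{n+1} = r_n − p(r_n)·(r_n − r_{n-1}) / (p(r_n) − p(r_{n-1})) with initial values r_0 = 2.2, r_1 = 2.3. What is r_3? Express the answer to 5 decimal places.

p(2.2) = -0.3744000, p(2.3) = 3.7841000
r_2 = 2.3000000 − 3.7841000·(2.3000000 − 2.2000000) / (3.7841000 − (-0.3744000)) = 2.3000000 − (0.3784100)/(4.1585000) = 2.2090032
p(2.2090032) = -0.0245864
r_3 = 2.2090032 − (-0.0245864)·(2.2090032 − 2.3000000) / (-0.0245864 − 3.7841000) = 2.2090032 − (0.0022373)/(-3.8086864) = 2.2095907

2.20959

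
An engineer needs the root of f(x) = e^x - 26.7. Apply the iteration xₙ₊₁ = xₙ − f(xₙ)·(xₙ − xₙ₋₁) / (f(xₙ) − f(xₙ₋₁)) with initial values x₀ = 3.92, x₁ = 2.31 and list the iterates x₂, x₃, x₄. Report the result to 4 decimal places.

f(3.92) = 23.700445, f(2.31) = -16.625575
x₂ = 2.310000 − (-16.625575)·(2.310000 − 3.920000) / (-16.625575 − 23.700445) = 2.310000 − (26.767176)/(-40.326020) = 2.973769
f(2.973769) = -7.134470
x₃ = 2.973769 − (-7.134470)·(2.973769 − 2.310000) / (-7.134470 − (-16.625575)) = 2.973769 − (-4.735642)/(9.491106) = 3.472725
f(3.472725) = 5.524440
x₄ = 3.472725 − 5.524440·(3.472725 − 2.973769) / (5.524440 − (-7.134470)) = 3.472725 − (2.756452)/(12.658910) = 3.254977

2.9738, 3.4727, 3.2550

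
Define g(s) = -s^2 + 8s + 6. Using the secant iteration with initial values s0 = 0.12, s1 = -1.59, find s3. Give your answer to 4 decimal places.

-0.6836

g(0.12) = 6.945600, g(-1.59) = -9.248100
s2 = -1.590000 − (-9.248100)·(-1.590000 − 0.120000) / (-9.248100 − 6.945600) = -1.590000 − (15.814251)/(-16.193700) = -0.613432
g(-0.613432) = 0.716246
s3 = -0.613432 − 0.716246·(-0.613432 − (-1.590000)) / (0.716246 − (-9.248100)) = -0.613432 − (0.699463)/(9.964346) = -0.683628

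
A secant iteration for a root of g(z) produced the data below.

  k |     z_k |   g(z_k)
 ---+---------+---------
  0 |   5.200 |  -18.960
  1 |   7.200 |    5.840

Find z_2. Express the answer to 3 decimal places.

6.729

z_2 = 7.200 − 5.840·(7.200 − 5.200) / (5.840 − (-18.960))
   = 7.200 − (11.68000)/(24.80000) = 6.72903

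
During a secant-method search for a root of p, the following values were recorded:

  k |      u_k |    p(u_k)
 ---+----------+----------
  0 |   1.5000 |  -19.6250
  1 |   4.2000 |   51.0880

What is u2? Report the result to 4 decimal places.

2.2493

u2 = 4.2000 − 51.0880·(4.2000 − 1.5000) / (51.0880 − (-19.6250))
   = 4.2000 − (137.937600)/(70.713000) = 2.249332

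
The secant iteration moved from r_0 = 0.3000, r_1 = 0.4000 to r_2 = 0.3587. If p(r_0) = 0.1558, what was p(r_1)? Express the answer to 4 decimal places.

-0.1096

The secant line through (0.3000, 0.1558) and (0.4000, p(r_1)) crosses zero at r_2 = 0.3587.
So (0.3000, 0.1558), (0.4000, p(r_1)), (0.3587, 0) are collinear:
p(r_1) = 0.1558 · (0.4000 − 0.3587) / (0.3000 − 0.3587) = 0.1558 · (0.041300)/(-0.058700) = -0.109617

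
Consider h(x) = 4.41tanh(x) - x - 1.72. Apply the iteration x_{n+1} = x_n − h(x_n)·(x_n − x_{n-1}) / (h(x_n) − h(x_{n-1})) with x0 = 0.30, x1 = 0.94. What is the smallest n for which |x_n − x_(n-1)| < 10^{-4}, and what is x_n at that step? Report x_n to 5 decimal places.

h(0.30) = -0.7353114, h(0.94) = 0.5823301
x2 = 0.9400000 − 0.5823301·(0.6400000)/(1.3176415) = 0.6571527;  |Δ| = 0.2828473
h(0.6571527) = 0.1650599
x3 = 0.6571527 − 0.1650599·(-0.2828473)/(-0.4172702) = 0.5452666;  |Δ| = 0.1118861
h(0.5452666) = -0.0736543
x4 = 0.5452666 − (-0.0736543)·(-0.1118861)/(-0.2387142) = 0.5797886;  |Δ| = 0.0345220
h(0.5797886) = 0.0044883
x5 = 0.5797886 − 0.0044883·(0.0345220)/(0.0781426) = 0.5778058;  |Δ| = 0.0019829
h(0.5778058) = 0.0001076
x6 = 0.5778058 − 0.0001076·(-0.0019829)/(-0.0043808) = 0.5777571;  |Δ| = 0.0000487
|x6 − x5| = 0.0000487 < 10^{-4}

n = 6, x_n = 0.57776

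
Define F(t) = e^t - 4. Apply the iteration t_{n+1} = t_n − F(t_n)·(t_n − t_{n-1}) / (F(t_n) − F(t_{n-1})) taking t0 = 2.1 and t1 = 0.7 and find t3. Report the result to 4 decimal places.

1.4802

F(2.1) = 4.166170, F(0.7) = -1.986247
t2 = 0.700000 − (-1.986247)·(0.700000 − 2.100000) / (-1.986247 − 4.166170) = 0.700000 − (2.780746)/(-6.152417) = 1.151976
F(1.151976) = -0.835560
t3 = 1.151976 − (-0.835560)·(1.151976 − 0.700000) / (-0.835560 − (-1.986247)) = 1.151976 − (-0.377653)/(1.150688) = 1.480174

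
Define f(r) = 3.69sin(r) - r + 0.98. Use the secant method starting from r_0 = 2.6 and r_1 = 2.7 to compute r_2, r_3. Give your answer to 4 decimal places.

f(2.6) = 0.282200, f(2.7) = -0.142968
r_2 = 2.700000 − (-0.142968)·(2.700000 − 2.600000) / (-0.142968 − 0.282200) = 2.700000 − (-0.014297)/(-0.425168) = 2.666374
f(2.666374) = 0.001923
r_3 = 2.666374 − 0.001923·(2.666374 − 2.700000) / (0.001923 − (-0.142968)) = 2.666374 − (-0.000065)/(0.144892) = 2.666820

2.6664, 2.6668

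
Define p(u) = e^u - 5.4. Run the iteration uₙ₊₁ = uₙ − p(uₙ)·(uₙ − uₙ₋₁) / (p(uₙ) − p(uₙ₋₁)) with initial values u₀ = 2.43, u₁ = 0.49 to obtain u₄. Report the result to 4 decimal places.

p(2.43) = 5.958882, p(0.49) = -3.767684
u₂ = 0.490000 − (-3.767684)·(0.490000 − 2.430000) / (-3.767684 − 5.958882) = 0.490000 − (7.309307)/(-9.726566) = 1.241479
p(1.241479) = -1.939273
u₃ = 1.241479 − (-1.939273)·(1.241479 − 0.490000) / (-1.939273 − (-3.767684)) = 1.241479 − (-1.457322)/(1.828411) = 2.038522
p(2.038522) = 2.279250
u₄ = 2.038522 − 2.279250·(2.038522 − 1.241479) / (2.279250 − (-1.939273)) = 2.038522 − (1.816661)/(4.218523) = 1.607883

1.6079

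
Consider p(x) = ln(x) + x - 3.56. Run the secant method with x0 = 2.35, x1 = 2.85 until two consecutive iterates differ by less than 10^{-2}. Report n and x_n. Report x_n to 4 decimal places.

p(2.35) = -0.355585, p(2.85) = 0.337319
x2 = 2.850000 − 0.337319·(0.500000)/(0.692904) = 2.606590;  |Δ| = 0.243410
p(2.606590) = 0.004633
x3 = 2.606590 − 0.004633·(-0.243410)/(-0.332686) = 2.603200;  |Δ| = 0.003390
|x3 − x2| = 0.003390 < 10^{-2}

n = 3, x_n = 2.6032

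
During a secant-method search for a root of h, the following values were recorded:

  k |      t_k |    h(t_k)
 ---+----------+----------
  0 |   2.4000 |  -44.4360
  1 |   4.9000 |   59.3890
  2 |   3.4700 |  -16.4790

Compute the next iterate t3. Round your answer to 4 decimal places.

t3 = 3.4700 − (-16.4790)·(3.4700 − 4.9000) / (-16.4790 − 59.3890)
   = 3.4700 − (23.564970)/(-75.868000) = 3.780605

3.7806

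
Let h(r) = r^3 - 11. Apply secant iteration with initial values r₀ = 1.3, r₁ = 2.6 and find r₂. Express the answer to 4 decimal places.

2.0441

h(1.3) = -8.803000, h(2.6) = 6.576000
r₂ = 2.600000 − 6.576000·(2.600000 − 1.300000) / (6.576000 − (-8.803000)) = 2.600000 − (8.548800)/(15.379000) = 2.044125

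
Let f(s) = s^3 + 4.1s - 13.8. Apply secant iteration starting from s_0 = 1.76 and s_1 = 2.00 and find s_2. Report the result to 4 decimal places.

f(1.76) = -1.132224, f(2.00) = 2.400000
s_2 = 2.000000 − 2.400000·(2.000000 − 1.760000) / (2.400000 − (-1.132224)) = 2.000000 − (0.576000)/(3.532224) = 1.836930

1.8369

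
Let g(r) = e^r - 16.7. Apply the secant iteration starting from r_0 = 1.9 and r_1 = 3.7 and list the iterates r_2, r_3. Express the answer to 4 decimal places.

2.4339, 2.6648

g(1.9) = -10.014106, g(3.7) = 23.747304
r_2 = 3.700000 − 23.747304·(3.700000 − 1.900000) / (23.747304 − (-10.014106)) = 3.700000 − (42.745148)/(33.761410) = 2.433905
g(2.433905) = -5.296673
r_3 = 2.433905 − (-5.296673)·(2.433905 − 3.700000) / (-5.296673 − 23.747304) = 2.433905 − (6.706091)/(-29.043978) = 2.664799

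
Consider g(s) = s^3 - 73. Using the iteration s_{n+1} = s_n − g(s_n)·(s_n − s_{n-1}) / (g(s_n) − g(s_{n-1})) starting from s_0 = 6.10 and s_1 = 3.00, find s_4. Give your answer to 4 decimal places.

g(6.10) = 153.981000, g(3.00) = -46.000000
s_2 = 3.000000 − (-46.000000)·(3.000000 − 6.100000) / (-46.000000 − 153.981000) = 3.000000 − (142.600000)/(-199.981000) = 3.713068
g(3.713068) = -21.808410
s_3 = 3.713068 − (-21.808410)·(3.713068 − 3.000000) / (-21.808410 − (-46.000000)) = 3.713068 − (-15.550874)/(24.191590) = 4.355889
g(4.355889) = 9.647645
s_4 = 4.355889 − 9.647645·(4.355889 − 3.713068) / (9.647645 − (-21.808410)) = 4.355889 − (6.201713)/(31.456055) = 4.158734

4.1587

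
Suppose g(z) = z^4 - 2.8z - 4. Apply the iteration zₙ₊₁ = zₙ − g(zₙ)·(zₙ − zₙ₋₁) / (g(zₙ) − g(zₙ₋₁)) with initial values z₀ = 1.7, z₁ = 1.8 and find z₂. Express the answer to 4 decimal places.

1.7219

g(1.7) = -0.407900, g(1.8) = 1.457600
z₂ = 1.800000 − 1.457600·(1.800000 − 1.700000) / (1.457600 − (-0.407900)) = 1.800000 − (0.145760)/(1.865500) = 1.721865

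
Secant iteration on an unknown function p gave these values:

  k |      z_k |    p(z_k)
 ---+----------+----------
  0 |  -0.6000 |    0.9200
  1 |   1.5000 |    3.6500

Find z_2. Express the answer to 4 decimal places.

z_2 = 1.5000 − 3.6500·(1.5000 − (-0.6000)) / (3.6500 − 0.9200)
   = 1.5000 − (7.665000)/(2.730000) = -1.307692

-1.3077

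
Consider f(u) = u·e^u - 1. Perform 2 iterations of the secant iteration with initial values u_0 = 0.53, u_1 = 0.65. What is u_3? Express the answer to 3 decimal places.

f(0.53) = -0.09957, f(0.65) = 0.24510
u_2 = 0.65000 − 0.24510·(0.65000 − 0.53000) / (0.24510 − (-0.09957)) = 0.65000 − (0.02941)/(0.34467) = 0.56467
f(0.56467) = -0.00683
u_3 = 0.56467 − (-0.00683)·(0.56467 − 0.65000) / (-0.00683 − 0.24510) = 0.56467 − (0.00058)/(-0.25194) = 0.56698

0.567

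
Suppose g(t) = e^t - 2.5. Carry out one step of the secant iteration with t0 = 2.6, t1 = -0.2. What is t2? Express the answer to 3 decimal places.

g(2.6) = 10.96374, g(-0.2) = -1.68127
t2 = -0.20000 − (-1.68127)·(-0.20000 − 2.60000) / (-1.68127 − 10.96374) = -0.20000 − (4.70755)/(-12.64501) = 0.17229

0.172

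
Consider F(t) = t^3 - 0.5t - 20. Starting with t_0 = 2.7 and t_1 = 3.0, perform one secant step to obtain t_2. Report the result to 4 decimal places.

2.7698

F(2.7) = -1.667000, F(3.0) = 5.500000
t_2 = 3.000000 − 5.500000·(3.000000 − 2.700000) / (5.500000 − (-1.667000)) = 3.000000 − (1.650000)/(7.167000) = 2.769778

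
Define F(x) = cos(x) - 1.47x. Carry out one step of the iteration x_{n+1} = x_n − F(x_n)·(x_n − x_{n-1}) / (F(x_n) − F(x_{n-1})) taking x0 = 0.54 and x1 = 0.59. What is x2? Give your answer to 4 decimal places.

0.5719

F(0.54) = 0.063909, F(0.59) = -0.036359
x2 = 0.590000 − (-0.036359)·(0.590000 − 0.540000) / (-0.036359 − 0.063909) = 0.590000 − (-0.001818)/(-0.100268) = 0.571869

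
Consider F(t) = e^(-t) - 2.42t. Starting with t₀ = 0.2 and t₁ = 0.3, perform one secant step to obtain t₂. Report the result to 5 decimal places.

0.30463

F(0.2) = 0.3347308, F(0.3) = 0.0148182
t₂ = 0.3000000 − 0.0148182·(0.3000000 − 0.2000000) / (0.0148182 − 0.3347308) = 0.3000000 − (0.0014818)/(-0.3199125) = 0.3046320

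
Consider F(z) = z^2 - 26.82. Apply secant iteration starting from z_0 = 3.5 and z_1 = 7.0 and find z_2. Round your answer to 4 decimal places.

4.8876

F(3.5) = -14.570000, F(7.0) = 22.180000
z_2 = 7.000000 − 22.180000·(7.000000 − 3.500000) / (22.180000 − (-14.570000)) = 7.000000 − (77.630000)/(36.750000) = 4.887619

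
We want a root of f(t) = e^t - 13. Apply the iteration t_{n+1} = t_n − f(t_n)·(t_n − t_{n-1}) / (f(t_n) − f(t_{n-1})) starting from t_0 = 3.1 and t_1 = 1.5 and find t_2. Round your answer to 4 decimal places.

2.2693

f(3.1) = 9.197951, f(1.5) = -8.518311
t_2 = 1.500000 − (-8.518311)·(1.500000 − 3.100000) / (-8.518311 − 9.197951) = 1.500000 − (13.629297)/(-17.716262) = 2.269310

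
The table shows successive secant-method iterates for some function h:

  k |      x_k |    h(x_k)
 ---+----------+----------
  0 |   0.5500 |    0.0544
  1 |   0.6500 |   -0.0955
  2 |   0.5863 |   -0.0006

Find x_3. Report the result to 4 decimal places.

0.5859

x_3 = 0.5863 − (-0.0006)·(0.5863 − 0.6500) / (-0.0006 − (-0.0955))
   = 0.5863 − (0.000038)/(0.094900) = 0.585897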